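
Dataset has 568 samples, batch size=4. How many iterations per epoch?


Iterations per epoch = dataset_size / batch_size
= 568 / 4
= 142

142


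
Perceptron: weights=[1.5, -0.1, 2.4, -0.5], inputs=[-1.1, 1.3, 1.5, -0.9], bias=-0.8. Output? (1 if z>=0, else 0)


z = w . x + b
= 1.5*-1.1 + -0.1*1.3 + 2.4*1.5 + -0.5*-0.9 + -0.8
= -1.65 + -0.13 + 3.6 + 0.45 + -0.8
= 2.27 + -0.8
= 1.47
Since z = 1.47 >= 0, output = 1

1


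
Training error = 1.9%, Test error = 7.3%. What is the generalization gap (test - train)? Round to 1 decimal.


Generalization gap = test_error - train_error
= 7.3 - 1.9
= 5.4%
A moderate gap.

5.4


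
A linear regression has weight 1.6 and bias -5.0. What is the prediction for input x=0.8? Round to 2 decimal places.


y = 1.6 * 0.8 + (-5.0)
= 1.28 + (-5.0)
= -3.72

-3.72


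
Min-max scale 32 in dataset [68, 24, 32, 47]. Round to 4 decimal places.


Min = 24, Max = 68
Range = 68 - 24 = 44
Scaled = (x - min) / (max - min)
= (32 - 24) / 44
= 8 / 44
= 0.1818

0.1818


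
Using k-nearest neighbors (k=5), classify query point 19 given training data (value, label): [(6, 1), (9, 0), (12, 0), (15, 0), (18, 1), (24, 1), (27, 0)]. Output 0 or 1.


Distances from query 19:
Point 18 (class 1): distance = 1
Point 15 (class 0): distance = 4
Point 24 (class 1): distance = 5
Point 12 (class 0): distance = 7
Point 27 (class 0): distance = 8
K=5 nearest neighbors: classes = [1, 0, 1, 0, 0]
Votes for class 1: 2 / 5
Majority vote => class 0

0


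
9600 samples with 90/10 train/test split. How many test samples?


Train samples = 9600 * 90% = 8640
Test samples = 9600 - 8640
= 960

960


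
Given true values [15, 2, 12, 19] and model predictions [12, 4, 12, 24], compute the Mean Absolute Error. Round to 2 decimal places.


Absolute errors: [3, 2, 0, 5]
Sum of absolute errors = 10
MAE = 10 / 4 = 2.50

2.50


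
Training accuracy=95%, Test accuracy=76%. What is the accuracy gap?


Gap = train_accuracy - test_accuracy
= 95 - 76
= 19%
This gap suggests the model is overfitting.

19


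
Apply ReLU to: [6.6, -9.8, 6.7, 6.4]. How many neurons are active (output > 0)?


ReLU(x) = max(0, x) for each element:
ReLU(6.6) = 6.6
ReLU(-9.8) = 0
ReLU(6.7) = 6.7
ReLU(6.4) = 6.4
Active neurons (>0): 3

3


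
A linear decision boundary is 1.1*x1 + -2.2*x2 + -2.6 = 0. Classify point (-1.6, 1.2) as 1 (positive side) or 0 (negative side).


Compute 1.1 * -1.6 + -2.2 * 1.2 + -2.6
= -1.76 + -2.64 + -2.6
= -7.0
Since -7.0 < 0, the point is on the negative side.

0


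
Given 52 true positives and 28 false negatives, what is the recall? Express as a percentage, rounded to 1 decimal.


Recall = TP / (TP + FN) * 100
= 52 / (52 + 28)
= 52 / 80
= 0.65
= 65.0%

65.0


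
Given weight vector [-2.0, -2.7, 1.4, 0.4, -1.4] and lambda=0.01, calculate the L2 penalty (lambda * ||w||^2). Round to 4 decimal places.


Squaring each weight:
(-2.0)^2 = 4.0
(-2.7)^2 = 7.29
1.4^2 = 1.96
0.4^2 = 0.16
(-1.4)^2 = 1.96
Sum of squares = 15.37
Penalty = 0.01 * 15.37 = 0.1537

0.1537


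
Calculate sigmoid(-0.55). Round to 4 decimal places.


sigmoid(z) = 1 / (1 + exp(-z))
exp(-(-0.55)) = exp(0.55) = 1.7333
1 + 1.7333 = 2.7333
1 / 2.7333 = 0.3659

0.3659


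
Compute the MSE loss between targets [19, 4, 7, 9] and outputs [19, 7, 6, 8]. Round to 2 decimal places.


Differences: [0, -3, 1, 1]
Squared errors: [0, 9, 1, 1]
Sum of squared errors = 11
MSE = 11 / 4 = 2.75

2.75


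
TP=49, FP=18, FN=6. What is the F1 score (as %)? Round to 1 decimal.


Precision = TP / (TP + FP) = 49 / 67 = 0.7313
Recall = TP / (TP + FN) = 49 / 55 = 0.8909
F1 = 2 * P * R / (P + R)
= 2 * 0.7313 * 0.8909 / (0.7313 + 0.8909)
= 1.3031 / 1.6223
= 0.8033
As percentage: 80.3%

80.3


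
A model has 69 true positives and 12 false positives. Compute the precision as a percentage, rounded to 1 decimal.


Precision = TP / (TP + FP) * 100
= 69 / (69 + 12)
= 69 / 81
= 0.8519
= 85.2%

85.2


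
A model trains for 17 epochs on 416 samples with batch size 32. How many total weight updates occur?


Iterations per epoch = 416 / 32 = 13
Total updates = iterations_per_epoch * epochs
= 13 * 17
= 221

221


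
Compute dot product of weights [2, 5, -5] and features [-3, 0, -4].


Element-wise products:
2 * -3 = -6
5 * 0 = 0
-5 * -4 = 20
Sum = -6 + 0 + 20
= 14

14


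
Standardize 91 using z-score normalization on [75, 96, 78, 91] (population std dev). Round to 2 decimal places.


Mean = (75 + 96 + 78 + 91) / 4 = 85.0
Variance = sum((x_i - mean)^2) / n = 76.5
Std = sqrt(76.5) = 8.7464
Z = (x - mean) / std
= (91 - 85.0) / 8.7464
= 6.0 / 8.7464
= 0.69

0.69


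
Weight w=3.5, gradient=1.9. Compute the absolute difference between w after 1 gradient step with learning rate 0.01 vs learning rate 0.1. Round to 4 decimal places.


With lr=0.01: w_new = 3.5 - 0.01 * 1.9 = 3.481
With lr=0.1: w_new = 3.5 - 0.1 * 1.9 = 3.31
Absolute difference = |3.481 - 3.31|
= 0.1710

0.1710


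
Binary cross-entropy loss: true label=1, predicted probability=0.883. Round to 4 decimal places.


For y=1: Loss = -log(p)
= -log(0.883)
= -(-0.1244)
= 0.1244

0.1244


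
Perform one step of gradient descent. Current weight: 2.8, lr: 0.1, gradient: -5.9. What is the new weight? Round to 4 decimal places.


w_new = w_old - lr * gradient
= 2.8 - 0.1 * -5.9
= 2.8 - (-0.59)
= 3.3900

3.3900


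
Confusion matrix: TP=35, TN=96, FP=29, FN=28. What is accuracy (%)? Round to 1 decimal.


Accuracy = (TP + TN) / (TP + TN + FP + FN) * 100
= (35 + 96) / (35 + 96 + 29 + 28)
= 131 / 188
= 0.6968
= 69.7%

69.7


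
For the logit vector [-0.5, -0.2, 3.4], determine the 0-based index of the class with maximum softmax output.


Softmax is a monotonic transformation, so it preserves the argmax.
We need to find the index of the maximum logit.
Index 0: -0.5
Index 1: -0.2
Index 2: 3.4
Maximum logit = 3.4 at index 2

2


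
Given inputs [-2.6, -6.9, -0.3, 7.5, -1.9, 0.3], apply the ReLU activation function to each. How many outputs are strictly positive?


ReLU(x) = max(0, x) for each element:
ReLU(-2.6) = 0
ReLU(-6.9) = 0
ReLU(-0.3) = 0
ReLU(7.5) = 7.5
ReLU(-1.9) = 0
ReLU(0.3) = 0.3
Active neurons (>0): 2

2


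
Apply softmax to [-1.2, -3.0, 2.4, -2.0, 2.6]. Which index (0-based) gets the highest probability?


Softmax is a monotonic transformation, so it preserves the argmax.
We need to find the index of the maximum logit.
Index 0: -1.2
Index 1: -3.0
Index 2: 2.4
Index 3: -2.0
Index 4: 2.6
Maximum logit = 2.6 at index 4

4


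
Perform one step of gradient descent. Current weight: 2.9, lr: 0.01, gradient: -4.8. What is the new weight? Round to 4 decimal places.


w_new = w_old - lr * gradient
= 2.9 - 0.01 * -4.8
= 2.9 - (-0.048)
= 2.9480

2.9480


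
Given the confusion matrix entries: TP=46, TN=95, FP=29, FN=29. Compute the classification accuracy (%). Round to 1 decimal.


Accuracy = (TP + TN) / (TP + TN + FP + FN) * 100
= (46 + 95) / (46 + 95 + 29 + 29)
= 141 / 199
= 0.7085
= 70.9%

70.9


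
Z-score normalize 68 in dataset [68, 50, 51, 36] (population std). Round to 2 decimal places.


Mean = (68 + 50 + 51 + 36) / 4 = 51.25
Variance = sum((x_i - mean)^2) / n = 128.6875
Std = sqrt(128.6875) = 11.3441
Z = (x - mean) / std
= (68 - 51.25) / 11.3441
= 16.75 / 11.3441
= 1.48

1.48


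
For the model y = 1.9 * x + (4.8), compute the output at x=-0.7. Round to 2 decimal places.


y = 1.9 * -0.7 + (4.8)
= -1.33 + (4.8)
= 3.47

3.47


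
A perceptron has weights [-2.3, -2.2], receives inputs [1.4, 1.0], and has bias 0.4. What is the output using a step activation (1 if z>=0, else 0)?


z = w . x + b
= -2.3*1.4 + -2.2*1.0 + 0.4
= -3.22 + -2.2 + 0.4
= -5.42 + 0.4
= -5.02
Since z = -5.02 < 0, output = 0

0


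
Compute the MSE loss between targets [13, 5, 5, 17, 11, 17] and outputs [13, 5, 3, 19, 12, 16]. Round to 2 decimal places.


Differences: [0, 0, 2, -2, -1, 1]
Squared errors: [0, 0, 4, 4, 1, 1]
Sum of squared errors = 10
MSE = 10 / 6 = 1.67

1.67


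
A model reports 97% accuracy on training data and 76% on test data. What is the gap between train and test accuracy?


Gap = train_accuracy - test_accuracy
= 97 - 76
= 21%
This large gap strongly indicates overfitting.

21


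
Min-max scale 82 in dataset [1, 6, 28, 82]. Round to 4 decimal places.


Min = 1, Max = 82
Range = 82 - 1 = 81
Scaled = (x - min) / (max - min)
= (82 - 1) / 81
= 81 / 81
= 1.0000

1.0000


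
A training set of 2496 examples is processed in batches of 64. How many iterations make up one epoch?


Iterations per epoch = dataset_size / batch_size
= 2496 / 64
= 39

39


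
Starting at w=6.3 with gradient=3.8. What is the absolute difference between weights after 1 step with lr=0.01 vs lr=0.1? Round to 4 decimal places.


With lr=0.01: w_new = 6.3 - 0.01 * 3.8 = 6.262
With lr=0.1: w_new = 6.3 - 0.1 * 3.8 = 5.92
Absolute difference = |6.262 - 5.92|
= 0.3420

0.3420


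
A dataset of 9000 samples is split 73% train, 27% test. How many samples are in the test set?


Train samples = 9000 * 73% = 6570
Test samples = 9000 - 6570
= 2430

2430


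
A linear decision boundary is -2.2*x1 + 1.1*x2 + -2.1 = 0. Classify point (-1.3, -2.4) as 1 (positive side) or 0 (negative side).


Compute -2.2 * -1.3 + 1.1 * -2.4 + -2.1
= 2.86 + -2.64 + -2.1
= -1.88
Since -1.88 < 0, the point is on the negative side.

0


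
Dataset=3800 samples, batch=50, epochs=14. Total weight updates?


Iterations per epoch = 3800 / 50 = 76
Total updates = iterations_per_epoch * epochs
= 76 * 14
= 1064

1064


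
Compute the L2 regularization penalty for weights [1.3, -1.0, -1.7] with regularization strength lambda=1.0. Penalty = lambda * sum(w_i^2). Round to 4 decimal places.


Squaring each weight:
1.3^2 = 1.69
(-1.0)^2 = 1.0
(-1.7)^2 = 2.89
Sum of squares = 5.58
Penalty = 1.0 * 5.58 = 5.5800

5.5800


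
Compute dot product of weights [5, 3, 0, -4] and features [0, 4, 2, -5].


Element-wise products:
5 * 0 = 0
3 * 4 = 12
0 * 2 = 0
-4 * -5 = 20
Sum = 0 + 12 + 0 + 20
= 32

32


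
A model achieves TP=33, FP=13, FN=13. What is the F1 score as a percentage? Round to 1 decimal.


Precision = TP / (TP + FP) = 33 / 46 = 0.7174
Recall = TP / (TP + FN) = 33 / 46 = 0.7174
F1 = 2 * P * R / (P + R)
= 2 * 0.7174 * 0.7174 / (0.7174 + 0.7174)
= 1.0293 / 1.4348
= 0.7174
As percentage: 71.7%

71.7


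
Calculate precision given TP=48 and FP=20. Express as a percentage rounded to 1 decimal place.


Precision = TP / (TP + FP) * 100
= 48 / (48 + 20)
= 48 / 68
= 0.7059
= 70.6%

70.6


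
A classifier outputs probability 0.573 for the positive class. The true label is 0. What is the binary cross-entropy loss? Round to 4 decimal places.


For y=0: Loss = -log(1-p)
= -log(1 - 0.573)
= -log(0.427)
= -(-0.851)
= 0.8510

0.8510


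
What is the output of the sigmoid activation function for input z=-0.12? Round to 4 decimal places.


sigmoid(z) = 1 / (1 + exp(-z))
exp(-(-0.12)) = exp(0.12) = 1.1275
1 + 1.1275 = 2.1275
1 / 2.1275 = 0.4700

0.4700


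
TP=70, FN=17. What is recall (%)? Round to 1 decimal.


Recall = TP / (TP + FN) * 100
= 70 / (70 + 17)
= 70 / 87
= 0.8046
= 80.5%

80.5


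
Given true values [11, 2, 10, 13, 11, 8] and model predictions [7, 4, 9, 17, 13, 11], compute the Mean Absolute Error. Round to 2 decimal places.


Absolute errors: [4, 2, 1, 4, 2, 3]
Sum of absolute errors = 16
MAE = 16 / 6 = 2.67

2.67


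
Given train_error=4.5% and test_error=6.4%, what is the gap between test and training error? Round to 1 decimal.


Generalization gap = test_error - train_error
= 6.4 - 4.5
= 1.9%
A small gap suggests good generalization.

1.9


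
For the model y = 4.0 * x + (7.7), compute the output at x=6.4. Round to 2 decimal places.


y = 4.0 * 6.4 + (7.7)
= 25.6 + (7.7)
= 33.30

33.30


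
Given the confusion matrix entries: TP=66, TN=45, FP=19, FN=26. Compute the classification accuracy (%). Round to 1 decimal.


Accuracy = (TP + TN) / (TP + TN + FP + FN) * 100
= (66 + 45) / (66 + 45 + 19 + 26)
= 111 / 156
= 0.7115
= 71.2%

71.2


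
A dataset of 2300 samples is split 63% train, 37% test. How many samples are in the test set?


Train samples = 2300 * 63% = 1449
Test samples = 2300 - 1449
= 851

851


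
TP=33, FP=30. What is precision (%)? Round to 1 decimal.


Precision = TP / (TP + FP) * 100
= 33 / (33 + 30)
= 33 / 63
= 0.5238
= 52.4%

52.4


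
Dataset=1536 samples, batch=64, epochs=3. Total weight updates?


Iterations per epoch = 1536 / 64 = 24
Total updates = iterations_per_epoch * epochs
= 24 * 3
= 72

72


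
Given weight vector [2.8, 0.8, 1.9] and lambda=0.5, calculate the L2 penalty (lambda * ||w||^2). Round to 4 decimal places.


Squaring each weight:
2.8^2 = 7.84
0.8^2 = 0.64
1.9^2 = 3.61
Sum of squares = 12.09
Penalty = 0.5 * 12.09 = 6.0450

6.0450


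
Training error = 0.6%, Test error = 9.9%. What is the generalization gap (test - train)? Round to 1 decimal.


Generalization gap = test_error - train_error
= 9.9 - 0.6
= 9.3%
A moderate gap.

9.3


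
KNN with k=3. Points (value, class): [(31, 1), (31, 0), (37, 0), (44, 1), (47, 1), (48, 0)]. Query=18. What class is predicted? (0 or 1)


Distances from query 18:
Point 31 (class 0): distance = 13
Point 31 (class 1): distance = 13
Point 37 (class 0): distance = 19
K=3 nearest neighbors: classes = [0, 1, 0]
Votes for class 1: 1 / 3
Majority vote => class 0

0


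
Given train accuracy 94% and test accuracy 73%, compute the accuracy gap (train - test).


Gap = train_accuracy - test_accuracy
= 94 - 73
= 21%
This large gap strongly indicates overfitting.

21


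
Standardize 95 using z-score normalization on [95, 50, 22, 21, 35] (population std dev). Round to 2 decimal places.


Mean = (95 + 50 + 22 + 21 + 35) / 5 = 44.6
Variance = sum((x_i - mean)^2) / n = 745.84
Std = sqrt(745.84) = 27.3101
Z = (x - mean) / std
= (95 - 44.6) / 27.3101
= 50.4 / 27.3101
= 1.85

1.85


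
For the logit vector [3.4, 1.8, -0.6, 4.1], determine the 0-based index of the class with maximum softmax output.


Softmax is a monotonic transformation, so it preserves the argmax.
We need to find the index of the maximum logit.
Index 0: 3.4
Index 1: 1.8
Index 2: -0.6
Index 3: 4.1
Maximum logit = 4.1 at index 3

3


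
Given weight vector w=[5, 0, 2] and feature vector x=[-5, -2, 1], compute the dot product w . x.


Element-wise products:
5 * -5 = -25
0 * -2 = 0
2 * 1 = 2
Sum = -25 + 0 + 2
= -23

-23


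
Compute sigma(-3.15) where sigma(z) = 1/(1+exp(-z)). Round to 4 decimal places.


sigmoid(z) = 1 / (1 + exp(-z))
exp(-(-3.15)) = exp(3.15) = 23.3361
1 + 23.3361 = 24.3361
1 / 24.3361 = 0.0411

0.0411


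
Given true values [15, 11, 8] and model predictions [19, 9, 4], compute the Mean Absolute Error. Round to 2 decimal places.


Absolute errors: [4, 2, 4]
Sum of absolute errors = 10
MAE = 10 / 3 = 3.33

3.33


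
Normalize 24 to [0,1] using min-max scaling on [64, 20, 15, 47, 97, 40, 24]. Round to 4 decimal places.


Min = 15, Max = 97
Range = 97 - 15 = 82
Scaled = (x - min) / (max - min)
= (24 - 15) / 82
= 9 / 82
= 0.1098

0.1098


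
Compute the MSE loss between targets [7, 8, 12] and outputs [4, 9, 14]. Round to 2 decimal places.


Differences: [3, -1, -2]
Squared errors: [9, 1, 4]
Sum of squared errors = 14
MSE = 14 / 3 = 4.67

4.67


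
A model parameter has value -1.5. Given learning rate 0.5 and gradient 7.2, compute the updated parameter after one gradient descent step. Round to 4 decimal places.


w_new = w_old - lr * gradient
= -1.5 - 0.5 * 7.2
= -1.5 - (3.6)
= -5.1000

-5.1000


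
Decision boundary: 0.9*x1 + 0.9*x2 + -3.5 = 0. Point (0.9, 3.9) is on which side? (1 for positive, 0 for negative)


Compute 0.9 * 0.9 + 0.9 * 3.9 + -3.5
= 0.81 + 3.51 + -3.5
= 0.82
Since 0.82 >= 0, the point is on the positive side.

1


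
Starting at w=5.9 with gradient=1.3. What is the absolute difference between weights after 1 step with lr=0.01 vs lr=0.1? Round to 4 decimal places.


With lr=0.01: w_new = 5.9 - 0.01 * 1.3 = 5.887
With lr=0.1: w_new = 5.9 - 0.1 * 1.3 = 5.77
Absolute difference = |5.887 - 5.77|
= 0.1170

0.1170


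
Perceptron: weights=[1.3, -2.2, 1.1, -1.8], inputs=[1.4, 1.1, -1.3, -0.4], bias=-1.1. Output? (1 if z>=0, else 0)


z = w . x + b
= 1.3*1.4 + -2.2*1.1 + 1.1*-1.3 + -1.8*-0.4 + -1.1
= 1.82 + -2.42 + -1.43 + 0.72 + -1.1
= -1.31 + -1.1
= -2.41
Since z = -2.41 < 0, output = 0

0


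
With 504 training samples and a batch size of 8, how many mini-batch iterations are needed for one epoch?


Iterations per epoch = dataset_size / batch_size
= 504 / 8
= 63

63


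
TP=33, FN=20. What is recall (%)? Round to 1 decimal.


Recall = TP / (TP + FN) * 100
= 33 / (33 + 20)
= 33 / 53
= 0.6226
= 62.3%

62.3


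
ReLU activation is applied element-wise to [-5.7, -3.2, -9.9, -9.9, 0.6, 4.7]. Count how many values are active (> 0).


ReLU(x) = max(0, x) for each element:
ReLU(-5.7) = 0
ReLU(-3.2) = 0
ReLU(-9.9) = 0
ReLU(-9.9) = 0
ReLU(0.6) = 0.6
ReLU(4.7) = 4.7
Active neurons (>0): 2

2


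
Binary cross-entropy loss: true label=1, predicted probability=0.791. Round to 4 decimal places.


For y=1: Loss = -log(p)
= -log(0.791)
= -(-0.2345)
= 0.2345

0.2345


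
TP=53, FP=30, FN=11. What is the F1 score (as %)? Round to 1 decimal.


Precision = TP / (TP + FP) = 53 / 83 = 0.6386
Recall = TP / (TP + FN) = 53 / 64 = 0.8281
F1 = 2 * P * R / (P + R)
= 2 * 0.6386 * 0.8281 / (0.6386 + 0.8281)
= 1.0576 / 1.4667
= 0.7211
As percentage: 72.1%

72.1


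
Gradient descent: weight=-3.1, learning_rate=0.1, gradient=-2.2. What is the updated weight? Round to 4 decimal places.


w_new = w_old - lr * gradient
= -3.1 - 0.1 * -2.2
= -3.1 - (-0.22)
= -2.8800

-2.8800


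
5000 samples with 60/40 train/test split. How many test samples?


Train samples = 5000 * 60% = 3000
Test samples = 5000 - 3000
= 2000

2000


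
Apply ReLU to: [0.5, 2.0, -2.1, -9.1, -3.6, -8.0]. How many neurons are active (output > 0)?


ReLU(x) = max(0, x) for each element:
ReLU(0.5) = 0.5
ReLU(2.0) = 2.0
ReLU(-2.1) = 0
ReLU(-9.1) = 0
ReLU(-3.6) = 0
ReLU(-8.0) = 0
Active neurons (>0): 2

2


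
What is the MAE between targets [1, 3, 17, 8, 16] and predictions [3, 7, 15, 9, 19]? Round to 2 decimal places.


Absolute errors: [2, 4, 2, 1, 3]
Sum of absolute errors = 12
MAE = 12 / 5 = 2.40

2.40


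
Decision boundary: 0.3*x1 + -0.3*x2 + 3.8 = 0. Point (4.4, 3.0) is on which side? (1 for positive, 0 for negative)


Compute 0.3 * 4.4 + -0.3 * 3.0 + 3.8
= 1.32 + -0.9 + 3.8
= 4.22
Since 4.22 >= 0, the point is on the positive side.

1


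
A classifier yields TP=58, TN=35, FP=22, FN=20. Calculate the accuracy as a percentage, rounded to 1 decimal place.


Accuracy = (TP + TN) / (TP + TN + FP + FN) * 100
= (58 + 35) / (58 + 35 + 22 + 20)
= 93 / 135
= 0.6889
= 68.9%

68.9


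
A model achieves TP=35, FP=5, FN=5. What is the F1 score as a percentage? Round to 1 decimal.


Precision = TP / (TP + FP) = 35 / 40 = 0.875
Recall = TP / (TP + FN) = 35 / 40 = 0.875
F1 = 2 * P * R / (P + R)
= 2 * 0.875 * 0.875 / (0.875 + 0.875)
= 1.5312 / 1.75
= 0.875
As percentage: 87.5%

87.5


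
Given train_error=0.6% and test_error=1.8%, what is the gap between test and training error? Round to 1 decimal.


Generalization gap = test_error - train_error
= 1.8 - 0.6
= 1.2%
A small gap suggests good generalization.

1.2


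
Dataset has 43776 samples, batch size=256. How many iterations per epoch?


Iterations per epoch = dataset_size / batch_size
= 43776 / 256
= 171

171


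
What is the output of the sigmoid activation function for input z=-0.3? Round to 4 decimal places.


sigmoid(z) = 1 / (1 + exp(-z))
exp(-(-0.3)) = exp(0.3) = 1.3499
1 + 1.3499 = 2.3499
1 / 2.3499 = 0.4256

0.4256


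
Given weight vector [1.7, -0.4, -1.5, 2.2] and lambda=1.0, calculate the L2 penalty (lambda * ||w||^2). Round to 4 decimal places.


Squaring each weight:
1.7^2 = 2.89
(-0.4)^2 = 0.16
(-1.5)^2 = 2.25
2.2^2 = 4.84
Sum of squares = 10.14
Penalty = 1.0 * 10.14 = 10.1400

10.1400


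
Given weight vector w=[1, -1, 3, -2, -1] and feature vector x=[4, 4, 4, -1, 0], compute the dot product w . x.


Element-wise products:
1 * 4 = 4
-1 * 4 = -4
3 * 4 = 12
-2 * -1 = 2
-1 * 0 = 0
Sum = 4 + -4 + 12 + 2 + 0
= 14

14


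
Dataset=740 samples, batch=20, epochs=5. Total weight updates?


Iterations per epoch = 740 / 20 = 37
Total updates = iterations_per_epoch * epochs
= 37 * 5
= 185

185


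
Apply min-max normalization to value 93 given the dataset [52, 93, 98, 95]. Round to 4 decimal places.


Min = 52, Max = 98
Range = 98 - 52 = 46
Scaled = (x - min) / (max - min)
= (93 - 52) / 46
= 41 / 46
= 0.8913

0.8913


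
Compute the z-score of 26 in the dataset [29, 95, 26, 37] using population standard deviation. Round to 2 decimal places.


Mean = (29 + 95 + 26 + 37) / 4 = 46.75
Variance = sum((x_i - mean)^2) / n = 792.1875
Std = sqrt(792.1875) = 28.1458
Z = (x - mean) / std
= (26 - 46.75) / 28.1458
= -20.75 / 28.1458
= -0.74

-0.74


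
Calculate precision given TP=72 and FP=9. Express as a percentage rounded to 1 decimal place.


Precision = TP / (TP + FP) * 100
= 72 / (72 + 9)
= 72 / 81
= 0.8889
= 88.9%

88.9


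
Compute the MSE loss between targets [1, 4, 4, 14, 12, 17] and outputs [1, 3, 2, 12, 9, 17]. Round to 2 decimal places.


Differences: [0, 1, 2, 2, 3, 0]
Squared errors: [0, 1, 4, 4, 9, 0]
Sum of squared errors = 18
MSE = 18 / 6 = 3.00

3.00


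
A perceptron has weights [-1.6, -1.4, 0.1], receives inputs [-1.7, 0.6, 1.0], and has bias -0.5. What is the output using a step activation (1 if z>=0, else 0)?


z = w . x + b
= -1.6*-1.7 + -1.4*0.6 + 0.1*1.0 + -0.5
= 2.72 + -0.84 + 0.1 + -0.5
= 1.98 + -0.5
= 1.48
Since z = 1.48 >= 0, output = 1

1


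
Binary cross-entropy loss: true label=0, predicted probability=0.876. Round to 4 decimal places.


For y=0: Loss = -log(1-p)
= -log(1 - 0.876)
= -log(0.124)
= -(-2.0875)
= 2.0875

2.0875


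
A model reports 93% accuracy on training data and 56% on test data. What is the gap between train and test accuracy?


Gap = train_accuracy - test_accuracy
= 93 - 56
= 37%
This large gap strongly indicates overfitting.

37


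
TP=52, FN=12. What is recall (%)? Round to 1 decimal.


Recall = TP / (TP + FN) * 100
= 52 / (52 + 12)
= 52 / 64
= 0.8125
= 81.3%

81.3


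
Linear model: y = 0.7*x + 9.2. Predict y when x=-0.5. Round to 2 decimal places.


y = 0.7 * -0.5 + (9.2)
= -0.35 + (9.2)
= 8.85

8.85


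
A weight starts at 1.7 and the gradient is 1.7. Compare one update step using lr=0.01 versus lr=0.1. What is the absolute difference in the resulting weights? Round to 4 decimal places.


With lr=0.01: w_new = 1.7 - 0.01 * 1.7 = 1.683
With lr=0.1: w_new = 1.7 - 0.1 * 1.7 = 1.53
Absolute difference = |1.683 - 1.53|
= 0.1530

0.1530


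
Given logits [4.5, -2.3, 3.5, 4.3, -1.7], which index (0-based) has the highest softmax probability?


Softmax is a monotonic transformation, so it preserves the argmax.
We need to find the index of the maximum logit.
Index 0: 4.5
Index 1: -2.3
Index 2: 3.5
Index 3: 4.3
Index 4: -1.7
Maximum logit = 4.5 at index 0

0


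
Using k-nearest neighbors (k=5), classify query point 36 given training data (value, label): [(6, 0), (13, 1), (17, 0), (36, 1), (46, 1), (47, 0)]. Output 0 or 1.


Distances from query 36:
Point 36 (class 1): distance = 0
Point 46 (class 1): distance = 10
Point 47 (class 0): distance = 11
Point 17 (class 0): distance = 19
Point 13 (class 1): distance = 23
K=5 nearest neighbors: classes = [1, 1, 0, 0, 1]
Votes for class 1: 3 / 5
Majority vote => class 1

1


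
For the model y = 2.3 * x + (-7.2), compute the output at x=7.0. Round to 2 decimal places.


y = 2.3 * 7.0 + (-7.2)
= 16.1 + (-7.2)
= 8.90

8.90


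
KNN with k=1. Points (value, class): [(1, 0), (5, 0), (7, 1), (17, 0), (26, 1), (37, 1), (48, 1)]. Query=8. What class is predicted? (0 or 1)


Distances from query 8:
Point 7 (class 1): distance = 1
K=1 nearest neighbors: classes = [1]
Votes for class 1: 1 / 1
Majority vote => class 1

1


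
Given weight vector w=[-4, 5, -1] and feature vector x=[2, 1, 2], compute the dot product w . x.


Element-wise products:
-4 * 2 = -8
5 * 1 = 5
-1 * 2 = -2
Sum = -8 + 5 + -2
= -5

-5


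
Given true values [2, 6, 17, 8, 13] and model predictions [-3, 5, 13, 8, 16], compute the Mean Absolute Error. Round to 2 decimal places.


Absolute errors: [5, 1, 4, 0, 3]
Sum of absolute errors = 13
MAE = 13 / 5 = 2.60

2.60


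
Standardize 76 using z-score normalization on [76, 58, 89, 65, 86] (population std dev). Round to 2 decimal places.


Mean = (76 + 58 + 89 + 65 + 86) / 5 = 74.8
Variance = sum((x_i - mean)^2) / n = 141.36
Std = sqrt(141.36) = 11.8895
Z = (x - mean) / std
= (76 - 74.8) / 11.8895
= 1.2 / 11.8895
= 0.10

0.10


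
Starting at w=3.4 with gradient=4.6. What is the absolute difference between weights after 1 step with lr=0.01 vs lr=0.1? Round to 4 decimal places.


With lr=0.01: w_new = 3.4 - 0.01 * 4.6 = 3.354
With lr=0.1: w_new = 3.4 - 0.1 * 4.6 = 2.94
Absolute difference = |3.354 - 2.94|
= 0.4140

0.4140


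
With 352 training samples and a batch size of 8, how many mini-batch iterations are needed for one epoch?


Iterations per epoch = dataset_size / batch_size
= 352 / 8
= 44

44


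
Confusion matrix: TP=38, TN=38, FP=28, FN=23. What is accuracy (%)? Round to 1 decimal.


Accuracy = (TP + TN) / (TP + TN + FP + FN) * 100
= (38 + 38) / (38 + 38 + 28 + 23)
= 76 / 127
= 0.5984
= 59.8%

59.8


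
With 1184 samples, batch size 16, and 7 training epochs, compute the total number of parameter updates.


Iterations per epoch = 1184 / 16 = 74
Total updates = iterations_per_epoch * epochs
= 74 * 7
= 518

518


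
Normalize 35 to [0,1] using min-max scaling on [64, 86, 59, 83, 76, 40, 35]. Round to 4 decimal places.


Min = 35, Max = 86
Range = 86 - 35 = 51
Scaled = (x - min) / (max - min)
= (35 - 35) / 51
= 0 / 51
= 0.0000

0.0000


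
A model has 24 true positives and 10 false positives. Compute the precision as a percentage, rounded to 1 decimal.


Precision = TP / (TP + FP) * 100
= 24 / (24 + 10)
= 24 / 34
= 0.7059
= 70.6%

70.6


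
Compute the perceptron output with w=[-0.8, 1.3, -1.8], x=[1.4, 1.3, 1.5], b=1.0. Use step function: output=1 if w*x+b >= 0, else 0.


z = w . x + b
= -0.8*1.4 + 1.3*1.3 + -1.8*1.5 + 1.0
= -1.12 + 1.69 + -2.7 + 1.0
= -2.13 + 1.0
= -1.13
Since z = -1.13 < 0, output = 0

0


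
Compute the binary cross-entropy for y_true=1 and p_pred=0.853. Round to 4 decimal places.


For y=1: Loss = -log(p)
= -log(0.853)
= -(-0.159)
= 0.1590

0.1590


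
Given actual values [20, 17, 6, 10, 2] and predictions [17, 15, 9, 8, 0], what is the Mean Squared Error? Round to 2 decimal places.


Differences: [3, 2, -3, 2, 2]
Squared errors: [9, 4, 9, 4, 4]
Sum of squared errors = 30
MSE = 30 / 5 = 6.00

6.00


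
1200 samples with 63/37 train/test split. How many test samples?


Train samples = 1200 * 63% = 756
Test samples = 1200 - 756
= 444

444


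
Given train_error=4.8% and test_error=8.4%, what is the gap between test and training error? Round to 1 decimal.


Generalization gap = test_error - train_error
= 8.4 - 4.8
= 3.6%
A moderate gap.

3.6


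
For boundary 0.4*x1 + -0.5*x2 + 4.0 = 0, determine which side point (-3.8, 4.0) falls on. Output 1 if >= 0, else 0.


Compute 0.4 * -3.8 + -0.5 * 4.0 + 4.0
= -1.52 + -2.0 + 4.0
= 0.48
Since 0.48 >= 0, the point is on the positive side.

1


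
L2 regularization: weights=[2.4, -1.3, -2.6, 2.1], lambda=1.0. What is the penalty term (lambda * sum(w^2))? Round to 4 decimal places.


Squaring each weight:
2.4^2 = 5.76
(-1.3)^2 = 1.69
(-2.6)^2 = 6.76
2.1^2 = 4.41
Sum of squares = 18.62
Penalty = 1.0 * 18.62 = 18.6200

18.6200


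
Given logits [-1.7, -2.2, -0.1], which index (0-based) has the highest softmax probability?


Softmax is a monotonic transformation, so it preserves the argmax.
We need to find the index of the maximum logit.
Index 0: -1.7
Index 1: -2.2
Index 2: -0.1
Maximum logit = -0.1 at index 2

2


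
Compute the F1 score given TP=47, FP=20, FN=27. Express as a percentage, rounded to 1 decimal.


Precision = TP / (TP + FP) = 47 / 67 = 0.7015
Recall = TP / (TP + FN) = 47 / 74 = 0.6351
F1 = 2 * P * R / (P + R)
= 2 * 0.7015 * 0.6351 / (0.7015 + 0.6351)
= 0.8911 / 1.3366
= 0.6667
As percentage: 66.7%

66.7


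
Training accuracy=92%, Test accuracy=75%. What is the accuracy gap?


Gap = train_accuracy - test_accuracy
= 92 - 75
= 17%
This gap suggests the model is overfitting.

17


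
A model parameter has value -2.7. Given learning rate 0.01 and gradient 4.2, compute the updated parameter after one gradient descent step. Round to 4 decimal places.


w_new = w_old - lr * gradient
= -2.7 - 0.01 * 4.2
= -2.7 - (0.042)
= -2.7420

-2.7420


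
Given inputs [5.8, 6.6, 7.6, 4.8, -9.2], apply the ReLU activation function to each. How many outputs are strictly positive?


ReLU(x) = max(0, x) for each element:
ReLU(5.8) = 5.8
ReLU(6.6) = 6.6
ReLU(7.6) = 7.6
ReLU(4.8) = 4.8
ReLU(-9.2) = 0
Active neurons (>0): 4

4


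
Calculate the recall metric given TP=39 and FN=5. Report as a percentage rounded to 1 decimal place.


Recall = TP / (TP + FN) * 100
= 39 / (39 + 5)
= 39 / 44
= 0.8864
= 88.6%

88.6


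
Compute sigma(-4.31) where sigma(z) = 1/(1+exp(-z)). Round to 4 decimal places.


sigmoid(z) = 1 / (1 + exp(-z))
exp(-(-4.31)) = exp(4.31) = 74.4405
1 + 74.4405 = 75.4405
1 / 75.4405 = 0.0133

0.0133


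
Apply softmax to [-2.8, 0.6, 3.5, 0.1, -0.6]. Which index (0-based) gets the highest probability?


Softmax is a monotonic transformation, so it preserves the argmax.
We need to find the index of the maximum logit.
Index 0: -2.8
Index 1: 0.6
Index 2: 3.5
Index 3: 0.1
Index 4: -0.6
Maximum logit = 3.5 at index 2

2


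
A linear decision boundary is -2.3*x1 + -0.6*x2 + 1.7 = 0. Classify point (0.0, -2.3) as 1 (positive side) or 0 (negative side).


Compute -2.3 * 0.0 + -0.6 * -2.3 + 1.7
= -0.0 + 1.38 + 1.7
= 3.08
Since 3.08 >= 0, the point is on the positive side.

1


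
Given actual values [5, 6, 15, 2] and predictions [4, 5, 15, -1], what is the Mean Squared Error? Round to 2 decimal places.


Differences: [1, 1, 0, 3]
Squared errors: [1, 1, 0, 9]
Sum of squared errors = 11
MSE = 11 / 4 = 2.75

2.75


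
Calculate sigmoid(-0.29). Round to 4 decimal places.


sigmoid(z) = 1 / (1 + exp(-z))
exp(-(-0.29)) = exp(0.29) = 1.3364
1 + 1.3364 = 2.3364
1 / 2.3364 = 0.4280

0.4280


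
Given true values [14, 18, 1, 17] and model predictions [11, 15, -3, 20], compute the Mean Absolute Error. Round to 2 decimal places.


Absolute errors: [3, 3, 4, 3]
Sum of absolute errors = 13
MAE = 13 / 4 = 3.25

3.25


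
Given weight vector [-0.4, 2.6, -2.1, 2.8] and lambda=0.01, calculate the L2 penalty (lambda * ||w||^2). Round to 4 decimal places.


Squaring each weight:
(-0.4)^2 = 0.16
2.6^2 = 6.76
(-2.1)^2 = 4.41
2.8^2 = 7.84
Sum of squares = 19.17
Penalty = 0.01 * 19.17 = 0.1917

0.1917


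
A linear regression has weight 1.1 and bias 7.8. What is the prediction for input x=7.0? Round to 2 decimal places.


y = 1.1 * 7.0 + (7.8)
= 7.7 + (7.8)
= 15.50

15.50


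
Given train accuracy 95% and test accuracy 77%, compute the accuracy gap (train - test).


Gap = train_accuracy - test_accuracy
= 95 - 77
= 18%
This gap suggests the model is overfitting.

18


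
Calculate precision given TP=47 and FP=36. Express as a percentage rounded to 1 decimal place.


Precision = TP / (TP + FP) * 100
= 47 / (47 + 36)
= 47 / 83
= 0.5663
= 56.6%

56.6


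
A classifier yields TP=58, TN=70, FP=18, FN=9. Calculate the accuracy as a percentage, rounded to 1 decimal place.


Accuracy = (TP + TN) / (TP + TN + FP + FN) * 100
= (58 + 70) / (58 + 70 + 18 + 9)
= 128 / 155
= 0.8258
= 82.6%

82.6


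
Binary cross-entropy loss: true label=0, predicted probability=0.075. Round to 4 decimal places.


For y=0: Loss = -log(1-p)
= -log(1 - 0.075)
= -log(0.925)
= -(-0.078)
= 0.0780

0.0780


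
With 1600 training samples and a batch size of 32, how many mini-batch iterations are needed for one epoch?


Iterations per epoch = dataset_size / batch_size
= 1600 / 32
= 50

50


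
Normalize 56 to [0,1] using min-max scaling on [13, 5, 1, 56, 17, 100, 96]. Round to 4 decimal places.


Min = 1, Max = 100
Range = 100 - 1 = 99
Scaled = (x - min) / (max - min)
= (56 - 1) / 99
= 55 / 99
= 0.5556

0.5556


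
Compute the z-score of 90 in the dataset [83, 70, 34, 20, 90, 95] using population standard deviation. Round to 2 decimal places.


Mean = (83 + 70 + 34 + 20 + 90 + 95) / 6 = 65.3333
Variance = sum((x_i - mean)^2) / n = 809.8889
Std = sqrt(809.8889) = 28.4585
Z = (x - mean) / std
= (90 - 65.3333) / 28.4585
= 24.6667 / 28.4585
= 0.87

0.87


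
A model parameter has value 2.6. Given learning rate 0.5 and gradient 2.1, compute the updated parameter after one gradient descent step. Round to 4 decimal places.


w_new = w_old - lr * gradient
= 2.6 - 0.5 * 2.1
= 2.6 - (1.05)
= 1.5500

1.5500


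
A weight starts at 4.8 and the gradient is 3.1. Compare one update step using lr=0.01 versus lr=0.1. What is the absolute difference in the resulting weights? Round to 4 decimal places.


With lr=0.01: w_new = 4.8 - 0.01 * 3.1 = 4.769
With lr=0.1: w_new = 4.8 - 0.1 * 3.1 = 4.49
Absolute difference = |4.769 - 4.49|
= 0.2790

0.2790


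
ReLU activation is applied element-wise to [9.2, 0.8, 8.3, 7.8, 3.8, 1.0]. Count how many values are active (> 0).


ReLU(x) = max(0, x) for each element:
ReLU(9.2) = 9.2
ReLU(0.8) = 0.8
ReLU(8.3) = 8.3
ReLU(7.8) = 7.8
ReLU(3.8) = 3.8
ReLU(1.0) = 1.0
Active neurons (>0): 6

6


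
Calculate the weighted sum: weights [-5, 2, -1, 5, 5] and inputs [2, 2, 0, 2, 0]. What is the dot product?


Element-wise products:
-5 * 2 = -10
2 * 2 = 4
-1 * 0 = 0
5 * 2 = 10
5 * 0 = 0
Sum = -10 + 4 + 0 + 10 + 0
= 4

4


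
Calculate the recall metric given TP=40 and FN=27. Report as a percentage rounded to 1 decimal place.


Recall = TP / (TP + FN) * 100
= 40 / (40 + 27)
= 40 / 67
= 0.597
= 59.7%

59.7


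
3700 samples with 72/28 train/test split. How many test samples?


Train samples = 3700 * 72% = 2664
Test samples = 3700 - 2664
= 1036

1036


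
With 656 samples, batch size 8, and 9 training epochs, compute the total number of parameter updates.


Iterations per epoch = 656 / 8 = 82
Total updates = iterations_per_epoch * epochs
= 82 * 9
= 738

738


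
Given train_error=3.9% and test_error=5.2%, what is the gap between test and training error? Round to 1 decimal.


Generalization gap = test_error - train_error
= 5.2 - 3.9
= 1.3%
A small gap suggests good generalization.

1.3


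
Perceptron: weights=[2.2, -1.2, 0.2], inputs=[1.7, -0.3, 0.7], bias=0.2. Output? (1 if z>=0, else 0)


z = w . x + b
= 2.2*1.7 + -1.2*-0.3 + 0.2*0.7 + 0.2
= 3.74 + 0.36 + 0.14 + 0.2
= 4.24 + 0.2
= 4.44
Since z = 4.44 >= 0, output = 1

1


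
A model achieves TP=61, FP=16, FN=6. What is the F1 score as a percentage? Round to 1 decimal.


Precision = TP / (TP + FP) = 61 / 77 = 0.7922
Recall = TP / (TP + FN) = 61 / 67 = 0.9104
F1 = 2 * P * R / (P + R)
= 2 * 0.7922 * 0.9104 / (0.7922 + 0.9104)
= 1.4425 / 1.7027
= 0.8472
As percentage: 84.7%

84.7


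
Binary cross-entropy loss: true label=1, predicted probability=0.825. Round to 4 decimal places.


For y=1: Loss = -log(p)
= -log(0.825)
= -(-0.1924)
= 0.1924

0.1924


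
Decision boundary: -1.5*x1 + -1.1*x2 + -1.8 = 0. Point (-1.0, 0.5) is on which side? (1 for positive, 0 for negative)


Compute -1.5 * -1.0 + -1.1 * 0.5 + -1.8
= 1.5 + -0.55 + -1.8
= -0.85
Since -0.85 < 0, the point is on the negative side.

0


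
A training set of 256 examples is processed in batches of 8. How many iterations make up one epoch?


Iterations per epoch = dataset_size / batch_size
= 256 / 8
= 32

32


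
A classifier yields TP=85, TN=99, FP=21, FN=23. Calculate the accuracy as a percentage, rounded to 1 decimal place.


Accuracy = (TP + TN) / (TP + TN + FP + FN) * 100
= (85 + 99) / (85 + 99 + 21 + 23)
= 184 / 228
= 0.807
= 80.7%

80.7


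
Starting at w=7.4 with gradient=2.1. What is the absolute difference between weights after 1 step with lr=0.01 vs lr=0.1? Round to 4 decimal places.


With lr=0.01: w_new = 7.4 - 0.01 * 2.1 = 7.379
With lr=0.1: w_new = 7.4 - 0.1 * 2.1 = 7.19
Absolute difference = |7.379 - 7.19|
= 0.1890

0.1890


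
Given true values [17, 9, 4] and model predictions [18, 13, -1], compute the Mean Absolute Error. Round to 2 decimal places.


Absolute errors: [1, 4, 5]
Sum of absolute errors = 10
MAE = 10 / 3 = 3.33

3.33


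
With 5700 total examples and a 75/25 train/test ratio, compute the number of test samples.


Train samples = 5700 * 75% = 4275
Test samples = 5700 - 4275
= 1425

1425


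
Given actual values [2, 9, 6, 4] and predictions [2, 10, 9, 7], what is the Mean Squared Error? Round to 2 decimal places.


Differences: [0, -1, -3, -3]
Squared errors: [0, 1, 9, 9]
Sum of squared errors = 19
MSE = 19 / 4 = 4.75

4.75


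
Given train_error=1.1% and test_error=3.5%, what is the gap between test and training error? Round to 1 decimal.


Generalization gap = test_error - train_error
= 3.5 - 1.1
= 2.4%
A moderate gap.

2.4


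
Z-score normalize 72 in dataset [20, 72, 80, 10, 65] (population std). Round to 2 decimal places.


Mean = (20 + 72 + 80 + 10 + 65) / 5 = 49.4
Variance = sum((x_i - mean)^2) / n = 821.44
Std = sqrt(821.44) = 28.6608
Z = (x - mean) / std
= (72 - 49.4) / 28.6608
= 22.6 / 28.6608
= 0.79

0.79


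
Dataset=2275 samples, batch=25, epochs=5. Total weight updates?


Iterations per epoch = 2275 / 25 = 91
Total updates = iterations_per_epoch * epochs
= 91 * 5
= 455

455


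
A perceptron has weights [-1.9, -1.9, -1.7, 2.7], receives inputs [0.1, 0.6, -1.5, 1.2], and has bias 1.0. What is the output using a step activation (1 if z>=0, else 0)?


z = w . x + b
= -1.9*0.1 + -1.9*0.6 + -1.7*-1.5 + 2.7*1.2 + 1.0
= -0.19 + -1.14 + 2.55 + 3.24 + 1.0
= 4.46 + 1.0
= 5.46
Since z = 5.46 >= 0, output = 1

1


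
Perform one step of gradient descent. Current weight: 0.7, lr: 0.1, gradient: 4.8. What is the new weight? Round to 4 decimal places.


w_new = w_old - lr * gradient
= 0.7 - 0.1 * 4.8
= 0.7 - (0.48)
= 0.2200

0.2200


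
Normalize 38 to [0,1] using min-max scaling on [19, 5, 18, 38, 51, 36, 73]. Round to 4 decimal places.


Min = 5, Max = 73
Range = 73 - 5 = 68
Scaled = (x - min) / (max - min)
= (38 - 5) / 68
= 33 / 68
= 0.4853

0.4853


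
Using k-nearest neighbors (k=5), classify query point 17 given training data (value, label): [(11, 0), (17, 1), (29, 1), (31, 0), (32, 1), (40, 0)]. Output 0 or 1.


Distances from query 17:
Point 17 (class 1): distance = 0
Point 11 (class 0): distance = 6
Point 29 (class 1): distance = 12
Point 31 (class 0): distance = 14
Point 32 (class 1): distance = 15
K=5 nearest neighbors: classes = [1, 0, 1, 0, 1]
Votes for class 1: 3 / 5
Majority vote => class 1

1


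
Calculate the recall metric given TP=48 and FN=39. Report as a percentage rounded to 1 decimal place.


Recall = TP / (TP + FN) * 100
= 48 / (48 + 39)
= 48 / 87
= 0.5517
= 55.2%

55.2


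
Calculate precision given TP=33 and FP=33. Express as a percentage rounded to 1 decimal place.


Precision = TP / (TP + FP) * 100
= 33 / (33 + 33)
= 33 / 66
= 0.5
= 50.0%

50.0


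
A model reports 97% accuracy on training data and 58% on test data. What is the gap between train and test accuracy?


Gap = train_accuracy - test_accuracy
= 97 - 58
= 39%
This large gap strongly indicates overfitting.

39
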